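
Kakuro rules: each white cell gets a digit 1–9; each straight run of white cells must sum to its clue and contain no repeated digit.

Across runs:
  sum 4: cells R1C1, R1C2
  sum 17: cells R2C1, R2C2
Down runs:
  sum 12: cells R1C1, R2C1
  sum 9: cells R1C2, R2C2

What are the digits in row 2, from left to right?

4 in 2 cells must be {1,3}; 17 in 2 cells must be {8,9}.
The 4 across and the 12 down share only 3, so R1C1 = 3.
R1C2 = 4 − 3 = 1 completes the 4 across.
R2C1 = 12 − 3 = 9 completes the 12 down.
R2C2 = 17 − 9 = 8 completes the 17 across.

9, 8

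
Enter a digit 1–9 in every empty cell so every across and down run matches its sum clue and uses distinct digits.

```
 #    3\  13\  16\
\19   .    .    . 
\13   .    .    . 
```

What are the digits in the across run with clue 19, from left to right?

2 8 9

3 in 2 cells must be {1,2}; 16 in 2 cells must be {7,9}.
The 19 across and the 3 down share only 2, so R1C1 = 2.
Given what's placed, R1C3 must be 9 to fit the 19 across and 16 down.
R2C1 = 3 − 2 = 1 completes the 3 down.
R2C3 = 16 − 9 = 7 completes the 16 down.
R1C2 = 19 − 11 = 8 completes the 19 across.
R2C2 = 13 − 8 = 5 completes the 13 across.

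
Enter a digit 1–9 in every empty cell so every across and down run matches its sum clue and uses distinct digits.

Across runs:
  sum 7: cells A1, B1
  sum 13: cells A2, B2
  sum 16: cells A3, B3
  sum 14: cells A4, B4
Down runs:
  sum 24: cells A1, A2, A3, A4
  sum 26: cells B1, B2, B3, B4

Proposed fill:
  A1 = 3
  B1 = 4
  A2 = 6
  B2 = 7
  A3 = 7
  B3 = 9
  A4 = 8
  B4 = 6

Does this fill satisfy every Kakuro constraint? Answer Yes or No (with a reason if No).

Across: 3+4=7; 6+7=13; 7+9=16; 8+6=14. Down: 3+6+7+8=24; 4+7+9+6=26. No digit repeats within any run.

Yes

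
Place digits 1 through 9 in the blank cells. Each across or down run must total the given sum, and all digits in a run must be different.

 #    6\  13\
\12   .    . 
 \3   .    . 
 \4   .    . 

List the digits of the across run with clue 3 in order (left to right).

2, 1

3 in 2 cells must be {1,2}; 4 in 2 cells must be {1,3}; 6 in 3 cells must be {1,2,3}.
The 12 across and the 6 down share only 3, so R1C1 = 3.
R1C2 = 12 − 3 = 9 completes the 12 across.
Given what's placed, R2C2 must be 1 to fit the 3 across and 13 down.
R3C1 = 1: the only remaining digit allowed by both the 4 across and the 6 down.
R3C2 = 4 − 1 = 3 completes the 4 across.
R2C1 = 3 − 1 = 2 completes the 3 across.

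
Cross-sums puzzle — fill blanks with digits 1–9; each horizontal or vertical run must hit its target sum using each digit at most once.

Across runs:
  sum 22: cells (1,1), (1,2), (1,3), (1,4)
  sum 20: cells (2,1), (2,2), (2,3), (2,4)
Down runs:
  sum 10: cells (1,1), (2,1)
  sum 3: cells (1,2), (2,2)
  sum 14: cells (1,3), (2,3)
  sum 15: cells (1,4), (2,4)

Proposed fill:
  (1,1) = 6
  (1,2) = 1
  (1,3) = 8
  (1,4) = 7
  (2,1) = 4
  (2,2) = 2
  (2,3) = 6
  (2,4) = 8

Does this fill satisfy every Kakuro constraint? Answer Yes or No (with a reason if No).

Yes

Across: 6+1+8+7=22; 4+2+6+8=20. Down: 6+4=10; 1+2=3; 8+6=14; 7+8=15. No digit repeats within any run.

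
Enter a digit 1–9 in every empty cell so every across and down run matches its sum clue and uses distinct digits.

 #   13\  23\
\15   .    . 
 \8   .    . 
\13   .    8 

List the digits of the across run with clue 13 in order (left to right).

23 in 3 cells must be {6,8,9}.
Given what's placed, R2C2 must be 6 to fit the 8 across and 23 down.
R3C1 = 13 − 8 = 5 completes the 13 across.
R1C2 = 23 − 14 = 9 completes the 23 down.
R2C1 = 8 − 6 = 2 completes the 8 across.
R1C1 = 15 − 9 = 6 completes the 15 across.

5, 8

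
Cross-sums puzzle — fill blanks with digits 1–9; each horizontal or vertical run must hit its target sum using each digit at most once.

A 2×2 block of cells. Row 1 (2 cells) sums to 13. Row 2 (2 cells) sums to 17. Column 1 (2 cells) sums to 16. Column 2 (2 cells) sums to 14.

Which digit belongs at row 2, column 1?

9

17 in 2 cells must be {8,9}; 16 in 2 cells must be {7,9}.
The 17 across and the 16 down share only 9, so (2,1) = 9.
(2,2) = 17 − 9 = 8 completes the 17 across.
(1,1) = 16 − 9 = 7 completes the 16 down.
(1,2) = 13 − 7 = 6 completes the 13 across.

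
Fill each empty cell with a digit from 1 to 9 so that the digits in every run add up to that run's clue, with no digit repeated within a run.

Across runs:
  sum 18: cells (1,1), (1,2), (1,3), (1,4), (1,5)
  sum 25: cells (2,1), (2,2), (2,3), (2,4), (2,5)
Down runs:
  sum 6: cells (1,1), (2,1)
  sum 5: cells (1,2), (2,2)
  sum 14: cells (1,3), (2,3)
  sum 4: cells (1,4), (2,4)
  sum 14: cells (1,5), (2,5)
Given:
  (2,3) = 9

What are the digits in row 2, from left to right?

4 1 9 3 8

4 in 2 cells must be {1,3}.
(1,3) = 14 − 9 = 5 completes the 14 down.
(1,5) = 6: the only remaining digit allowed by both the 18 across and the 14 down.
(2,5) = 14 − 6 = 8 completes the 14 down.
Given what's placed, (1,4) must be 1 to fit the 18 across and 4 down.
(2,4) = 4 − 1 = 3 completes the 4 down.
No cell is forced outright now. (2,1) can only be 1 or 4 (the digits allowed by both its 25 across and its 6 down). If (2,1) = 1: then (1,1) would have to be in {2,4} for the 18 across but in {5} for the 6 down — contradiction. So (2,1) = 4.
(1,1) = 6 − 4 = 2 completes the 6 down.
(1,2) = 18 − 14 = 4 completes the 18 across.
(2,2) = 25 − 24 = 1 completes the 25 across.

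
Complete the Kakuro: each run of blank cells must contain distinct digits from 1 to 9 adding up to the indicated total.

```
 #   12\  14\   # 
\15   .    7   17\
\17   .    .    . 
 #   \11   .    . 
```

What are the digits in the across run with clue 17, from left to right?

4 5 8

17 in 2 cells must be {8,9}.
R1C1 = 15 − 7 = 8 completes the 15 across.
R2C1 = 12 − 8 = 4 completes the 12 down.
R2C3 = 8: the only remaining digit allowed by both the 17 across and the 17 down.
R3C3 = 17 − 8 = 9 completes the 17 down.
R2C2 = 17 − 12 = 5 completes the 17 across.
R3C2 = 11 − 9 = 2 completes the 11 across.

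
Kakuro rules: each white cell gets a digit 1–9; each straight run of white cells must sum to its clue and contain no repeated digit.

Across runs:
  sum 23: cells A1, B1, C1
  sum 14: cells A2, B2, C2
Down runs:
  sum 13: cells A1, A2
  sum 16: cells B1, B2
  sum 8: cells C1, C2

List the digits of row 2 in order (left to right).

23 in 3 cells must be {6,8,9}; 16 in 2 cells must be {7,9}.
The 23 across and the 16 down share only 9, so B1 = 9.
Given what's placed, C1 must be 6 to fit the 23 across and 8 down.
B2 = 16 − 9 = 7 completes the 16 down.
C2 = 8 − 6 = 2 completes the 8 down.
A1 = 23 − 15 = 8 completes the 23 across.
A2 = 14 − 9 = 5 completes the 14 across.

5 7 2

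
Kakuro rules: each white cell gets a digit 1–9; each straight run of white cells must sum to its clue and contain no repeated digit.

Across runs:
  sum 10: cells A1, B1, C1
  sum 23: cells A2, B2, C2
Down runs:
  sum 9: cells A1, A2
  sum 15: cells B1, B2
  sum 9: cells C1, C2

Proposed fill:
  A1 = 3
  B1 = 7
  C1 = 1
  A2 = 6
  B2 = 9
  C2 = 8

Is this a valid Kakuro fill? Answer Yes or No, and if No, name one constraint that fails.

No — the down run B1–B2 sums to 16, not 15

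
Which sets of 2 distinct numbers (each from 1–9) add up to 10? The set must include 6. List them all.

2 distinct digits from 1–9 sum between 3 and 17.
Keeping only sets containing 6.
Only one set works: {4,6}.

{4,6}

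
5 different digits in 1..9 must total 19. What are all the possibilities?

5 distinct digits from 1–9 sum between 15 and 35.

{1,2,3,4,9}; {1,2,3,5,8}; {1,2,3,6,7}; {1,2,4,5,7}; {1,3,4,5,6}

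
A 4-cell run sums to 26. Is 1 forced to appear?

No

Counterexample: {2,7,8,9} sums to 26 without using 1.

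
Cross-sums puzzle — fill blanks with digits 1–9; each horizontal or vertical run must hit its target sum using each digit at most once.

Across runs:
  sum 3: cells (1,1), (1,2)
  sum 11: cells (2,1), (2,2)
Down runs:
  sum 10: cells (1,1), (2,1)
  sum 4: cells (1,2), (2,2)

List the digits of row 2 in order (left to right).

3 in 2 cells must be {1,2}; 4 in 2 cells must be {1,3}.
The 3 across and the 4 down share only 1, so (1,2) = 1.
(2,2) = 4 − 1 = 3 completes the 4 down.
(1,1) = 3 − 1 = 2 completes the 3 across.
(2,1) = 11 − 3 = 8 completes the 11 across.

8 3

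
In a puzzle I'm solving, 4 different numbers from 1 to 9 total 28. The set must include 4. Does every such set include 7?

The only way to make 28 from 4 distinct digits under that restriction is {4,7,8,9}, which contains 7.

Yes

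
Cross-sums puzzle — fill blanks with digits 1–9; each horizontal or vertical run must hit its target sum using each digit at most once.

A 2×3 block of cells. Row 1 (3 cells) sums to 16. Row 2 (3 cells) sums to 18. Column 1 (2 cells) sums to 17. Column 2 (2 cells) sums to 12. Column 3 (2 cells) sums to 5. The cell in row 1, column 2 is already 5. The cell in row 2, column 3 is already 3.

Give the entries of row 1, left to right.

17 in 2 cells must be {8,9}.
(1,3) = 5 − 3 = 2 completes the 5 down.
(2,2) = 12 − 5 = 7 completes the 12 down.
(1,1) = 16 − 7 = 9 completes the 16 across.
(2,1) = 18 − 10 = 8 completes the 18 across.

9 5 2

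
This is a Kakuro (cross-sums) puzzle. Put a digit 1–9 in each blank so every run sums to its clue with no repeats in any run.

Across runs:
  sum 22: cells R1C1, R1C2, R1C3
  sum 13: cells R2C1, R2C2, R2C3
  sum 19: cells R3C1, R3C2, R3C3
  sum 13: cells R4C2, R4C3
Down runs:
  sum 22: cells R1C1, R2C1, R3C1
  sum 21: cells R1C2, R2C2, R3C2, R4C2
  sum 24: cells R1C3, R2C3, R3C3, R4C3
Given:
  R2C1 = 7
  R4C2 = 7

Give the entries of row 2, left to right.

7 2 4

R4C3 = 13 − 7 = 6 completes the 13 across.
Nothing is forced directly, so branch on R1C1, whose candidates are 6 or 9. If R1C1 = 6: that forces R1C2 = 9, R1C3 = 7, R2C3 = 2, R3C1 = 9, after which R3C3 would have to be in {2,3,4,6,7,8} for the 19 across but in {9} for the 24 down — contradiction. So R1C1 = 9.
R3C1 = 22 − 16 = 6 completes the 22 down.
Nothing is forced directly, so branch on R1C2, whose candidates are 5 or 6 or 8. If R1C2 = 5: that forces R1C3 = 8, R2C2 = 1, after which R2C3 would have to be in {5} for the 13 across but in {1,3,7,9} for the 24 down — contradiction. If R1C2 = 6: that forces R1C3 = 7, R2C2 = 5, after which R2C3 would have to be in {1} for the 13 across but in {2,3,8,9} for the 24 down — contradiction. So R1C2 = 8.
R1C3 = 22 − 17 = 5 completes the 22 across.
Given what's placed, R2C3 must be 4 to fit the 13 across and 24 down.
R3C3 = 24 − 15 = 9 completes the 24 down.
R2C2 = 13 − 11 = 2 completes the 13 across.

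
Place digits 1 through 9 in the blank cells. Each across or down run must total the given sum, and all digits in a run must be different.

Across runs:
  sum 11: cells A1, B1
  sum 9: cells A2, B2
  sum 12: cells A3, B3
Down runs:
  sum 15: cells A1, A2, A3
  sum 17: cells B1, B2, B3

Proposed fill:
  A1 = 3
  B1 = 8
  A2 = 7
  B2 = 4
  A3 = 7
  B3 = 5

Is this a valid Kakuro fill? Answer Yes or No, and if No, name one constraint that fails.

No — the across run A2–B2 sums to 11, not 9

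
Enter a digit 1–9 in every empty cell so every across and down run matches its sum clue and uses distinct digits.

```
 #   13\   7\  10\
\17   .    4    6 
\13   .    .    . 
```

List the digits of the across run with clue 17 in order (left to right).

7 4 6

R1C1 = 17 − 10 = 7 completes the 17 across.
R2C1 = 13 − 7 = 6 completes the 13 down.
R2C2 = 7 − 4 = 3 completes the 7 down.
R2C3 = 13 − 9 = 4 completes the 13 across.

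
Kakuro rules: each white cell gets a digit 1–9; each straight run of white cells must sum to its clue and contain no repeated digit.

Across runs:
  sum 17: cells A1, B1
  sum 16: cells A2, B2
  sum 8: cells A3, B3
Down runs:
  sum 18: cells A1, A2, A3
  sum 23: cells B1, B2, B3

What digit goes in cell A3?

2

17 in 2 cells must be {8,9}; 16 in 2 cells must be {7,9}; 23 in 3 cells must be {6,8,9}.
The 16 across and the 23 down share only 9, so B2 = 9.
Given what's placed, B3 must be 6 to fit the 8 across and 23 down.
B1 = 23 − 15 = 8 completes the 23 down.
A2 = 16 − 9 = 7 completes the 16 across.
A3 = 8 − 6 = 2 completes the 8 across.
A1 = 17 − 8 = 9 completes the 17 across.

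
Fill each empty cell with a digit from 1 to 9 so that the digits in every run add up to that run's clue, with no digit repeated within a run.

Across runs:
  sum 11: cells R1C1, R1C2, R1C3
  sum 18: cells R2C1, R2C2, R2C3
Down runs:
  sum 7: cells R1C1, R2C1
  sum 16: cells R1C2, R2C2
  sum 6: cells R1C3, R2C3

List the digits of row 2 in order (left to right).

16 in 2 cells must be {7,9}.
The 11 across and the 16 down share only 7, so R1C2 = 7.
Given what's placed, R1C3 must be 1 to fit the 11 across and 6 down.
R2C2 = 16 − 7 = 9 completes the 16 down.
R2C3 = 6 − 1 = 5 completes the 6 down.
R1C1 = 11 − 8 = 3 completes the 11 across.
R2C1 = 18 − 14 = 4 completes the 18 across.

4 9 5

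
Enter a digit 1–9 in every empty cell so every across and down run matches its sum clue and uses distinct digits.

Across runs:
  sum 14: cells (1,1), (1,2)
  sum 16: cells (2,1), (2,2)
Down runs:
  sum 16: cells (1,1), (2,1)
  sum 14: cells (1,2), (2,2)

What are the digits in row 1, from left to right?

16 in 2 cells must be {7,9}.
The 14 across and the 16 down share only 9, so (1,1) = 9.
(1,2) = 14 − 9 = 5 completes the 14 across.
(2,1) = 16 − 9 = 7 completes the 16 down.
(2,2) = 16 − 7 = 9 completes the 16 across.

9, 5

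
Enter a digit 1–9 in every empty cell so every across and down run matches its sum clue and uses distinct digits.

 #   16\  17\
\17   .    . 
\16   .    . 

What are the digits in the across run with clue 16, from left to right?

7 9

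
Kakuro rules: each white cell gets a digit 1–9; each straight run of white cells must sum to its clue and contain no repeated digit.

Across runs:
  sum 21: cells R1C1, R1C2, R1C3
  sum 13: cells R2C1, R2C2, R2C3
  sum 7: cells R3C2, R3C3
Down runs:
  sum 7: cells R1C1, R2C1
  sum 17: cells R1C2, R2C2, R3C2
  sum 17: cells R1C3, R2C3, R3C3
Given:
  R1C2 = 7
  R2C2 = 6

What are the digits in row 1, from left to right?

R3C2 = 17 − 13 = 4 completes the 17 down.
R3C3 = 7 − 4 = 3 completes the 7 across.
Given what's placed, R2C3 must be 5 to fit the 13 across and 17 down.
R1C3 = 17 − 8 = 9 completes the 17 down.
R2C1 = 13 − 11 = 2 completes the 13 across.
R1C1 = 21 − 16 = 5 completes the 21 across.

5, 7, 9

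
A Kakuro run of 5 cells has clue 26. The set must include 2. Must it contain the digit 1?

Counterexample: {2,3,4,8,9} sums to 26 under that restriction without using 1.

No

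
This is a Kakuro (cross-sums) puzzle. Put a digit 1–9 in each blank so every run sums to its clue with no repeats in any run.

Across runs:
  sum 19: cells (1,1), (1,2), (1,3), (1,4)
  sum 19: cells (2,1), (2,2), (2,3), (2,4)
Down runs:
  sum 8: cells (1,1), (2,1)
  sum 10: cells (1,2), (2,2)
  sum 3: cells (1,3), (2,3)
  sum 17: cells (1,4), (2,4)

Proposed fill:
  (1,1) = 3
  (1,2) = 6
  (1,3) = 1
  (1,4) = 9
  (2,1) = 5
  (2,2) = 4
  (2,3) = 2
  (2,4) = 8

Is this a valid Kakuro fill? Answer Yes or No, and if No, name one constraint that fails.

Yes

Across: 3+6+1+9=19; 5+4+2+8=19. Down: 3+5=8; 6+4=10; 1+2=3; 9+8=17. No digit repeats within any run.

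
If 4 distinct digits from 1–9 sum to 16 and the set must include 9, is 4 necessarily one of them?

Yes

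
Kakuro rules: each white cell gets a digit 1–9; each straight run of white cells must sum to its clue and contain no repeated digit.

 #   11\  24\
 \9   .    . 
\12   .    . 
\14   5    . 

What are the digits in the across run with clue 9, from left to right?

24 in 3 cells must be {7,8,9}.
Given what's placed, R2C1 must be 4 to fit the 12 across and 11 down.
R2C2 = 12 − 4 = 8 completes the 12 across.
R3C2 = 14 − 5 = 9 completes the 14 across.
R1C1 = 11 − 9 = 2 completes the 11 down.
R1C2 = 9 − 2 = 7 completes the 9 across.

2 7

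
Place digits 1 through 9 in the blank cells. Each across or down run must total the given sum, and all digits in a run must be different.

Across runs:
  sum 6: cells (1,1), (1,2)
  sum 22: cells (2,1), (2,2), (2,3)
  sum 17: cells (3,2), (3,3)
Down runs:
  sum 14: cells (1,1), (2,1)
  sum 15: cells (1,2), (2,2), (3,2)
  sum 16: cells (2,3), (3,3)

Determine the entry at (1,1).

17 in 2 cells must be {8,9}; 16 in 2 cells must be {7,9}.
The 6 across and the 14 down share only 5, so (1,1) = 5.
(1,2) = 6 − 5 = 1 completes the 6 across.
(2,1) = 14 − 5 = 9 completes the 14 down.
(2,3) = 7: the only remaining digit allowed by both the 22 across and the 16 down.
(3,3) = 16 − 7 = 9 completes the 16 down.
(2,2) = 22 − 16 = 6 completes the 22 across.
(3,2) = 17 − 9 = 8 completes the 17 across.

5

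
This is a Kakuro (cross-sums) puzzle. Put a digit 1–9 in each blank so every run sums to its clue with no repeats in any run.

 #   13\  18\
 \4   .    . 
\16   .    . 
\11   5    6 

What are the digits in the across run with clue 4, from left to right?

1 3

4 in 2 cells must be {1,3}; 16 in 2 cells must be {7,9}.
Given what's placed, R1C1 must be 1 to fit the 4 across and 13 down.
R1C2 = 4 − 1 = 3 completes the 4 across.
R2C1 = 13 − 6 = 7 completes the 13 down.
R2C2 = 16 − 7 = 9 completes the 16 across.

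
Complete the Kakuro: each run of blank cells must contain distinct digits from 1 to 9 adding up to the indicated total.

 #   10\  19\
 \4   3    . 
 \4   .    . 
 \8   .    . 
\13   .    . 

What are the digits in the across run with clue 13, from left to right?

4, 9

4 in 2 cells must be {1,3}; 10 in 4 cells must be {1,2,3,4}.
R1C2 = 4 − 3 = 1 completes the 4 across.
R2C1 = 1: the only remaining digit allowed by both the 4 across and the 10 down.
R2C2 = 4 − 1 = 3 completes the 4 across.
Given what's placed, R3C1 must be 2 to fit the 8 across and 10 down.
R3C2 = 8 − 2 = 6 completes the 8 across.
R4C1 = 10 − 6 = 4 completes the 10 down.
R4C2 = 13 − 4 = 9 completes the 13 across.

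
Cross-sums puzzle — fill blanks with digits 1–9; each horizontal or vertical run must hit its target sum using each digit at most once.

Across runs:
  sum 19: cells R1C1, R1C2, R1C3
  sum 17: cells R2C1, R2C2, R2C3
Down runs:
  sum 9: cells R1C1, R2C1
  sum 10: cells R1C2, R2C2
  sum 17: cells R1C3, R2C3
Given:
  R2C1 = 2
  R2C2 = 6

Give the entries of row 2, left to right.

17 in 2 cells must be {8,9}.
R1C1 = 9 − 2 = 7 completes the 9 down.
R1C2 = 10 − 6 = 4 completes the 10 down.
R1C3 = 19 − 11 = 8 completes the 19 across.
R2C3 = 17 − 8 = 9 completes the 17 across.

2 6 9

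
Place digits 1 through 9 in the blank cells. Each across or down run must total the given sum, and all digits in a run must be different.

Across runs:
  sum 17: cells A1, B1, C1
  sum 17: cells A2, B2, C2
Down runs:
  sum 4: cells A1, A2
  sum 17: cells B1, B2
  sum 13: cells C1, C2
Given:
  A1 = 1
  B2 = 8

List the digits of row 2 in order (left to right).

3 8 6

4 in 2 cells must be {1,3}; 17 in 2 cells must be {8,9}.
B1 = 17 − 8 = 9 completes the 17 down.
C1 = 17 − 10 = 7 completes the 17 across.
A2 = 4 − 1 = 3 completes the 4 down.
C2 = 17 − 11 = 6 completes the 17 across.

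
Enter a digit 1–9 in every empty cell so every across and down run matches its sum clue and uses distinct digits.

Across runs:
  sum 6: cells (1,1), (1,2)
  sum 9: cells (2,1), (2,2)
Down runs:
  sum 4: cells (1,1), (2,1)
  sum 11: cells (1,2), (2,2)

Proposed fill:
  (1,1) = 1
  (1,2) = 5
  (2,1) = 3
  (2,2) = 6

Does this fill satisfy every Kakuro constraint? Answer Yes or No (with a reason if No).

Yes

Across: 1+5=6; 3+6=9. Down: 1+3=4; 5+6=11. No digit repeats within any run.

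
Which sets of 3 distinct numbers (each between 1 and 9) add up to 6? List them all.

{1,2,3}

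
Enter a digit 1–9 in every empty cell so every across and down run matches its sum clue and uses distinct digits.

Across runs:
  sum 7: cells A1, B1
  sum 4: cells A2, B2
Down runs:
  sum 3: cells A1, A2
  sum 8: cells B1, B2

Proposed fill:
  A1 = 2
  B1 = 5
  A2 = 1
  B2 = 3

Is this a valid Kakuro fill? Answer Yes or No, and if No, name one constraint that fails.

Yes

Across: 2+5=7; 1+3=4. Down: 2+1=3; 5+3=8. No digit repeats within any run.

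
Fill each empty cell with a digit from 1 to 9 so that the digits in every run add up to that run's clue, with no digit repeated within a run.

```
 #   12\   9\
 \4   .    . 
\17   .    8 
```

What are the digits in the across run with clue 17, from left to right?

4 in 2 cells must be {1,3}; 17 in 2 cells must be {8,9}.
The 4 across and the 12 down share only 3, so R1C1 = 3.
R1C2 = 4 − 3 = 1 completes the 4 across.
R2C1 = 17 − 8 = 9 completes the 17 across.

9 8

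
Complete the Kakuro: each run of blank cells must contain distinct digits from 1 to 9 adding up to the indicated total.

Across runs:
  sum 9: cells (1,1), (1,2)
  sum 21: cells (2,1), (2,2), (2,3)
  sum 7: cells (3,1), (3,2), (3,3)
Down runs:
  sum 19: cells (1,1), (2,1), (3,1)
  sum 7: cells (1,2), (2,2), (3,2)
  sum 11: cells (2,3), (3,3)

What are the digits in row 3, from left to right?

7 in 3 cells must be {1,2,4}.
Only 4 fits (2,2) under both its across sum 21 and down sum 7.
Nothing is forced directly, so branch on (3,3), whose candidates are 2 or 4. If (3,3) = 4: then (2,3) would have to be in {8,9} for the 21 across but in {7} for the 11 down — contradiction. So (3,3) = 2.
(2,3) = 11 − 2 = 9 completes the 11 down.
(3,1) = 4: the only remaining digit allowed by both the 7 across and the 19 down.
(3,2) = 7 − 6 = 1 completes the 7 across.

4, 1, 2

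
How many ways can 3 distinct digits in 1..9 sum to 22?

3 distinct digits from 1–9 sum between 6 and 24.
Enumerating: {5,8,9}, {6,7,9}.

2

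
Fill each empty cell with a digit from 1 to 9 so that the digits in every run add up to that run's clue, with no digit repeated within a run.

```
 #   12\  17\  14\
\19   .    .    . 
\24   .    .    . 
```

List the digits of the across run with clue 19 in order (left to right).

24 in 3 cells must be {7,8,9}; 17 in 2 cells must be {8,9}.
Nothing is forced directly, so branch on R1C2, whose candidates are 8 or 9. If R1C2 = 9: that forces R2C2 = 8, R2C3 = 9, after which R1C3 would have to be in {2,3,4,6,7,8} for the 19 across but in {5} for the 14 down — contradiction. So R1C2 = 8.
R2C2 = 17 − 8 = 9 completes the 17 down.
Given what's placed, R2C3 must be 8 to fit the 24 across and 14 down.
R1C3 = 14 − 8 = 6 completes the 14 down.
R2C1 = 24 − 17 = 7 completes the 24 across.
R1C1 = 19 − 14 = 5 completes the 19 across.

5 8 6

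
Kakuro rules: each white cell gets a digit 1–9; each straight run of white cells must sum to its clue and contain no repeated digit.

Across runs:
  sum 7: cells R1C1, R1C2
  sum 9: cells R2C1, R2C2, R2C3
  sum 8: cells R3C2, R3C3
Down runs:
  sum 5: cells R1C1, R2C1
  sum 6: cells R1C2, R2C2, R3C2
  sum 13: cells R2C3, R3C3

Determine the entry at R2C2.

2

6 in 3 cells must be {1,2,3}.
Nothing is forced directly, so branch on R1C2, whose candidates are 1 or 2 or 3. If R1C2 = 1: then R1C1 would have to be in {6} for the 7 across but in {1,2,3,4} for the 5 down — contradiction. If R1C2 = 2: then R1C1 would have to be in {5} for the 7 across but in {1,2,3,4} for the 5 down — contradiction. So R1C2 = 3.
R1C1 = 7 − 3 = 4 completes the 7 across.
R2C1 = 5 − 4 = 1 completes the 5 down.
R2C2 = 2: the only remaining digit allowed by both the 9 across and the 6 down.
R2C3 = 9 − 3 = 6 completes the 9 across.
R3C2 = 6 − 5 = 1 completes the 6 down.
R3C3 = 8 − 1 = 7 completes the 8 across.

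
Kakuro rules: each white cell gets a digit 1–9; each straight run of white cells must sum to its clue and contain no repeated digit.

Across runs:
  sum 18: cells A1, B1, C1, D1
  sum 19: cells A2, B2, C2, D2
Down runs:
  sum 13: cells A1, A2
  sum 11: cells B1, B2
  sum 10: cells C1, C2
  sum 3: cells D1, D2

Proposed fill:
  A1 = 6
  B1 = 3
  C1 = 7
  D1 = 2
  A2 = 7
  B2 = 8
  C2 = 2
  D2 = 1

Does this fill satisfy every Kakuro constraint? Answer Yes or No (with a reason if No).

No — the down run C1–C2 sums to 9, not 10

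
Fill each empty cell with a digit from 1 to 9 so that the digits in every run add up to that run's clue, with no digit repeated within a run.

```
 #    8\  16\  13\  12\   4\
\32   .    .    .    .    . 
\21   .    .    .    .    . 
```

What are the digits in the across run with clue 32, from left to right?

5 9 7 8 3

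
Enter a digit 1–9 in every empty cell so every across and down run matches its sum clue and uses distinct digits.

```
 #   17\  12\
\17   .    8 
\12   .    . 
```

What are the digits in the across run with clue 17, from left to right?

17 in 2 cells must be {8,9}.
R1C1 = 17 − 8 = 9 completes the 17 across.
R2C1 = 17 − 9 = 8 completes the 17 down.
R2C2 = 12 − 8 = 4 completes the 12 across.

9, 8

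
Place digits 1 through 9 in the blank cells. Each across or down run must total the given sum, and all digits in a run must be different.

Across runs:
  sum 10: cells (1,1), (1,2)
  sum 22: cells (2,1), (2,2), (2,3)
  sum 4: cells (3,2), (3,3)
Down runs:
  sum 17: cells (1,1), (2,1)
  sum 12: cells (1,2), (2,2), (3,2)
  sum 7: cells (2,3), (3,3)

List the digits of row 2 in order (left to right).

9 7 6

4 in 2 cells must be {1,3}; 17 in 2 cells must be {8,9}.
Nothing is forced directly, so branch on (2,3), whose candidates are 5 or 6. If (2,3) = 5: then (3,3) would have to be in {1,3} for the 4 across but in {2} for the 7 down — contradiction. So (2,3) = 6.
(2,1) = 9: the only remaining digit allowed by both the 22 across and the 17 down.
(2,2) = 22 − 15 = 7 completes the 22 across.
(3,3) = 7 − 6 = 1 completes the 7 down.
(1,1) = 17 − 9 = 8 completes the 17 down.
(1,2) = 10 − 8 = 2 completes the 10 across.
(3,2) = 4 − 1 = 3 completes the 4 across.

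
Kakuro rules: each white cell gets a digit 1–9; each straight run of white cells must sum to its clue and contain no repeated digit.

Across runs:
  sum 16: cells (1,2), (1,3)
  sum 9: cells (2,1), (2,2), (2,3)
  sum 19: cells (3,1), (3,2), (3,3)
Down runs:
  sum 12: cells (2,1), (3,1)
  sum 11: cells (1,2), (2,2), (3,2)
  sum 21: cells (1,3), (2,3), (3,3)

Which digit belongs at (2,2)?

16 in 2 cells must be {7,9}.
Only 7 fits (1,2) under both its across sum 16 and down sum 11.
(1,3) = 16 − 7 = 9 completes the 16 across.
Given what's placed, (3,2) must be 3 to fit the 19 across and 11 down.
(3,3) = 7: the only remaining digit allowed by both the 19 across and the 21 down.
(2,2) = 11 − 10 = 1 completes the 11 down.

1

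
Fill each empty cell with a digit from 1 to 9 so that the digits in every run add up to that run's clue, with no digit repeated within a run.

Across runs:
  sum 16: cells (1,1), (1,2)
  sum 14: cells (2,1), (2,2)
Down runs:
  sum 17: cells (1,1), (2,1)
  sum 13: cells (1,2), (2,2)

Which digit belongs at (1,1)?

9

16 in 2 cells must be {7,9}; 17 in 2 cells must be {8,9}.
The 16 across and the 17 down share only 9, so (1,1) = 9.
(1,2) = 16 − 9 = 7 completes the 16 across.
(2,1) = 17 − 9 = 8 completes the 17 down.
(2,2) = 14 − 8 = 6 completes the 14 across.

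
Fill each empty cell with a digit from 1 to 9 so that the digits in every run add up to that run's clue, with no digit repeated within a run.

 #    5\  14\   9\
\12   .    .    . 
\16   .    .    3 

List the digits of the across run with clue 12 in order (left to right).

1 5 6

R1C3 = 9 − 3 = 6 completes the 9 down.
R2C1 = 4: the only remaining digit allowed by both the 16 across and the 5 down.
R2C2 = 16 − 7 = 9 completes the 16 across.
R1C1 = 5 − 4 = 1 completes the 5 down.
R1C2 = 12 − 7 = 5 completes the 12 across.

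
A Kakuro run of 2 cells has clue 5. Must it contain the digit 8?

No

Counterexample: {1,4} sums to 5 without using 8.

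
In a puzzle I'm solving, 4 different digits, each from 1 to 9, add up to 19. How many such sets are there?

11

4 distinct digits from 1–9 sum between 10 and 30.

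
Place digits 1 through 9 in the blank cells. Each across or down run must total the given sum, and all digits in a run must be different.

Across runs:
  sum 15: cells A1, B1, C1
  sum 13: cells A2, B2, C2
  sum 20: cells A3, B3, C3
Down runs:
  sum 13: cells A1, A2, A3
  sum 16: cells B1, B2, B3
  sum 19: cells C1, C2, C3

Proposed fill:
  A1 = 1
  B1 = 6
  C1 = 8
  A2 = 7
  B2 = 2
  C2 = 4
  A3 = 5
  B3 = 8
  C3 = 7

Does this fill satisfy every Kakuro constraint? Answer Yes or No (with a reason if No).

Across: 1+6+8=15; 7+2+4=13; 5+8+7=20. Down: 1+7+5=13; 6+2+8=16; 8+4+7=19. No digit repeats within any run.

Yes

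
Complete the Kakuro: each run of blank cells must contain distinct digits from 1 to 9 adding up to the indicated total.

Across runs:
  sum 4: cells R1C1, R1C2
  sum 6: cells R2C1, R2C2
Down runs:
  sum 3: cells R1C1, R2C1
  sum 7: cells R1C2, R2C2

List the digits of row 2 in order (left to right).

4 in 2 cells must be {1,3}; 3 in 2 cells must be {1,2}.
The 4 across and the 3 down share only 1, so R1C1 = 1.
R1C2 = 4 − 1 = 3 completes the 4 across.
R2C1 = 3 − 1 = 2 completes the 3 down.
R2C2 = 6 − 2 = 4 completes the 6 across.

2, 4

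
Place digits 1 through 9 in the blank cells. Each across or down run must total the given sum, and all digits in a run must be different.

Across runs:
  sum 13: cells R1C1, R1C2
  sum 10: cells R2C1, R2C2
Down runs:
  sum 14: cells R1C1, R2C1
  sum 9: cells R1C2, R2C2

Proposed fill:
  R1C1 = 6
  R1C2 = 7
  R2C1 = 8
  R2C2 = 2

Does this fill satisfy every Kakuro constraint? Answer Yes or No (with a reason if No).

Yes

Across: 6+7=13; 8+2=10. Down: 6+8=14; 7+2=9. No digit repeats within any run.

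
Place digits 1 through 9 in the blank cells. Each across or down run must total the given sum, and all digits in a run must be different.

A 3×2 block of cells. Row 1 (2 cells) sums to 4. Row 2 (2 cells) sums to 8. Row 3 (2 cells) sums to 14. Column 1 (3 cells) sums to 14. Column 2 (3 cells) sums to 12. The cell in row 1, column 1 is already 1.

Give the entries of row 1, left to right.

4 in 2 cells must be {1,3}.
(1,2) = 4 − 1 = 3 completes the 4 across.
Nothing is forced directly, so branch on (3,2), whose candidates are 5 or 8. If (3,2) = 5: then (2,2) would have to be in {1,2,3,5,6,7} for the 8 across but in {4} for the 12 down — contradiction. So (3,2) = 8.
(2,2) = 12 − 11 = 1 completes the 12 down.
(3,1) = 14 − 8 = 6 completes the 14 across.
(2,1) = 8 − 1 = 7 completes the 8 across.

1 3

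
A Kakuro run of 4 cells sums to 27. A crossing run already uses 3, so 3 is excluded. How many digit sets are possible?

2

4 distinct digits from 1–9 sum between 10 and 30.
Dropping sets that contain 3.
Enumerating: {4,6,8,9}, {5,6,7,9}.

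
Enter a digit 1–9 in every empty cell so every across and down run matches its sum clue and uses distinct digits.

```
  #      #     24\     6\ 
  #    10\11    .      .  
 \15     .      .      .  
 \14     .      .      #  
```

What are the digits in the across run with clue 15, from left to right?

24 in 3 cells must be {7,8,9}.
Nothing is forced directly, so branch on R3C2, whose candidates are 8 or 9. If R3C2 = 9: then R3C1 would have to be in {5} for the 14 across but in {1,2,3,4,6,7,8,9} for the 10 down — contradiction. So R3C2 = 8.
R3C1 = 14 − 8 = 6 completes the 14 across.
R2C1 = 10 − 6 = 4 completes the 10 down.
R2C2 = 9: the only remaining digit allowed by both the 15 across and the 24 down.
R2C3 = 15 − 13 = 2 completes the 15 across.
R1C2 = 24 − 17 = 7 completes the 24 down.
R1C3 = 11 − 7 = 4 completes the 11 across.

4, 9, 2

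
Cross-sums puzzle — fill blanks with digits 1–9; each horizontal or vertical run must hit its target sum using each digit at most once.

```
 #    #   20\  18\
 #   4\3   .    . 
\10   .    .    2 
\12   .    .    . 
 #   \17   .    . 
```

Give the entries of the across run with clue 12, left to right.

3 in 2 cells must be {1,2}; 17 in 2 cells must be {8,9}; 4 in 2 cells must be {1,3}.
Given what's placed, R1C3 must be 1 to fit the 3 across and 18 down.
R1C2 = 3 − 1 = 2 completes the 3 across.
No cell is forced outright now. R4C2 can only be 8 or 9 (the digits allowed by both its 17 across and its 20 down). If R4C2 = 8: that forces R4C3 = 9, R3C3 = 6, R3C1 = 1, after which R3C2 would have to be in {5} for the 12 across but in {1,3,4,6,7,9} for the 20 down — contradiction. So R4C2 = 9.
R4C3 = 17 − 9 = 8 completes the 17 across.
R3C3 = 18 − 11 = 7 completes the 18 down.
No cell is forced outright now. R2C1 can only be 1 or 3 (the digits allowed by both its 10 across and its 4 down). If R2C1 = 1: then R2C2 would have to be in {7} for the 10 across but in {1,3,4,5,6,8} for the 20 down — contradiction. So R2C1 = 3.
R2C2 = 10 − 5 = 5 completes the 10 across.
R3C1 = 4 − 3 = 1 completes the 4 down.
R3C2 = 12 − 8 = 4 completes the 12 across.

1 4 7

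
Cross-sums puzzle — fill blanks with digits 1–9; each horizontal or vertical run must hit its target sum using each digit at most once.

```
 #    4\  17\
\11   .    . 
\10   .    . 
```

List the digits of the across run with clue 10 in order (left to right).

4 in 2 cells must be {1,3}; 17 in 2 cells must be {8,9}.
The 11 across and the 4 down share only 3, so R1C1 = 3.
R1C2 = 11 − 3 = 8 completes the 11 across.
R2C1 = 4 − 3 = 1 completes the 4 down.
R2C2 = 10 − 1 = 9 completes the 10 across.

1 9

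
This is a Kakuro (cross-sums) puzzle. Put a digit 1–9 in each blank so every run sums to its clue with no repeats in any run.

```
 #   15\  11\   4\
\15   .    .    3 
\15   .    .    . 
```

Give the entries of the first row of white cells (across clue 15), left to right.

7 5 3

4 in 2 cells must be {1,3}.
R2C3 = 4 − 3 = 1 completes the 4 down.
No cell is forced outright now. R1C1 can only be 7 or 8 (the digits allowed by both its 15 across and its 15 down). If R1C1 = 8: that forces R1C2 = 4, after which R2C1 would have to be in {5,6,8,9} for the 15 across but in {7} for the 15 down — contradiction. So R1C1 = 7.
R1C2 = 15 − 10 = 5 completes the 15 across.
R2C1 = 15 − 7 = 8 completes the 15 down.
R2C2 = 15 − 9 = 6 completes the 15 across.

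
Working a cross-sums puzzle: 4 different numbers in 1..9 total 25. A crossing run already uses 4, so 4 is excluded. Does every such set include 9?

Every partition of 25 into 4 distinct digits under that restriction includes 9: {1,7,8,9}, {2,6,8,9}, {3,5,8,9}, {3,6,7,9}.

Yes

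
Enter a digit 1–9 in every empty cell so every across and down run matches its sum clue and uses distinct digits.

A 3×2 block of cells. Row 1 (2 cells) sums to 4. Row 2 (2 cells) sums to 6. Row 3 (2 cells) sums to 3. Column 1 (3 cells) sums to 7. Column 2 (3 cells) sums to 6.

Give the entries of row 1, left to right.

1 3

4 in 2 cells must be {1,3}; 3 in 2 cells must be {1,2}; 7 in 3 cells must be {1,2,4}.
The 4 across and the 7 down share only 1, so (1,1) = 1.
(1,2) = 4 − 1 = 3 completes the 4 across.
Given what's placed, (3,1) must be 2 to fit the 3 across and 7 down.
(3,2) = 3 − 2 = 1 completes the 3 across.
(2,1) = 7 − 3 = 4 completes the 7 down.
(2,2) = 6 − 4 = 2 completes the 6 across.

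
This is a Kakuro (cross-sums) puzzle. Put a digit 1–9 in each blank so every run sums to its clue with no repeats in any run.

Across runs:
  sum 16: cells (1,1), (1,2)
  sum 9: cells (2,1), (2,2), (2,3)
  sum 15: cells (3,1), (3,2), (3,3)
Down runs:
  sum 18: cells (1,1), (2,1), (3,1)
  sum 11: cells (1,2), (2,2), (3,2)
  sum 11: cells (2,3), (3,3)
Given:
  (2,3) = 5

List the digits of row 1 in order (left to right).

16 in 2 cells must be {7,9}.
(1,2) = 7: only digit in both the 16-across and 11-down candidate sets.
(3,3) = 11 − 5 = 6 completes the 11 down.
(1,1) = 16 − 7 = 9 completes the 16 across.
(3,2) = 1: the only remaining digit allowed by both the 15 across and the 11 down.
(2,2) = 11 − 8 = 3 completes the 11 down.
(3,1) = 15 − 7 = 8 completes the 15 across.
(2,1) = 9 − 8 = 1 completes the 9 across.

9 7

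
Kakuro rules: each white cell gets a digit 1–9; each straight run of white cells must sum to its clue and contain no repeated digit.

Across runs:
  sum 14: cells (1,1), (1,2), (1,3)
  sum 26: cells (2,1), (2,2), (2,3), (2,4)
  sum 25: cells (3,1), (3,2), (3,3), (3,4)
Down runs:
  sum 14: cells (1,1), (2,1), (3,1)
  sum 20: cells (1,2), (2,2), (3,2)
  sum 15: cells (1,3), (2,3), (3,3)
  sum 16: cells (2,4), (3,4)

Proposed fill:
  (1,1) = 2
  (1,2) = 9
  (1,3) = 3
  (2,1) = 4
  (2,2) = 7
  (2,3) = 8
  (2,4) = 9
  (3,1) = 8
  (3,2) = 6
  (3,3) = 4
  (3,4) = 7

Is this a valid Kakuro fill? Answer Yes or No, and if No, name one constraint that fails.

No — the across run (2,1)–(2,4) sums to 28, not 26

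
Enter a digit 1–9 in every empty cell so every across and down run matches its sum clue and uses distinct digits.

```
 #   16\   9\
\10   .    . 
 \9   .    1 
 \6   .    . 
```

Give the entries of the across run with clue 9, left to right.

8, 1

R2C1 = 9 − 1 = 8 completes the 9 across.
No cell is forced outright now. R3C2 can only be 2 or 5 (the digits allowed by both its 6 across and its 9 down). If R3C2 = 2: that forces R1C2 = 6, after which R3C1 would have to be in {4} for the 6 across but in {1,2,3,5,6,7} for the 16 down — contradiction. So R3C2 = 5.
R1C2 = 9 − 6 = 3 completes the 9 down.
R3C1 = 6 − 5 = 1 completes the 6 across.
R1C1 = 10 − 3 = 7 completes the 10 across.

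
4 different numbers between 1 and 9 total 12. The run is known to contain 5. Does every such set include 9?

No

The only way to make 12 from 4 distinct digits under that restriction is {1,2,4,5}, which does not contain 9.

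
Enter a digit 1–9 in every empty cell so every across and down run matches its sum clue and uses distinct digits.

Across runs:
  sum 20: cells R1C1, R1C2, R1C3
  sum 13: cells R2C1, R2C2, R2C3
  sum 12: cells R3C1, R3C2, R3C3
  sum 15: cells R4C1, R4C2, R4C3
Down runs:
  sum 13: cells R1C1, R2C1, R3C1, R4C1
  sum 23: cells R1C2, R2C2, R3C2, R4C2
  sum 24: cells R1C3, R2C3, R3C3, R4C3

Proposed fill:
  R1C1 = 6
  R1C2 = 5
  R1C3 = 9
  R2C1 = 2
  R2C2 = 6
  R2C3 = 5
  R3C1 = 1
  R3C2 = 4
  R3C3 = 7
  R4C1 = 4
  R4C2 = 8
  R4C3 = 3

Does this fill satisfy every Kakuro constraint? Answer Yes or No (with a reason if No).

Yes

Across: 6+5+9=20; 2+6+5=13; 1+4+7=12; 4+8+3=15. Down: 6+2+1+4=13; 5+6+4+8=23; 9+5+7+3=24. No digit repeats within any run.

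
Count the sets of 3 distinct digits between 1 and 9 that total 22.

3 distinct digits from 1–9 sum between 6 and 24.
Enumerating: {5,8,9}, {6,7,9}.

2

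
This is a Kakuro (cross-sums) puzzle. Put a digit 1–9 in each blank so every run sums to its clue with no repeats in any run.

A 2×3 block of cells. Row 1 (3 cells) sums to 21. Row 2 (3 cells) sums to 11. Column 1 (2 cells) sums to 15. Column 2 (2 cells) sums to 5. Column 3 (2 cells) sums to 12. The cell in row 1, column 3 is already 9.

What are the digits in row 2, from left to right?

Given what's placed, (1,2) must be 4 to fit the 21 across and 5 down.
(2,2) = 5 − 4 = 1 completes the 5 down.
(2,3) = 12 − 9 = 3 completes the 12 down.
(1,1) = 21 − 13 = 8 completes the 21 across.
(2,1) = 11 − 4 = 7 completes the 11 across.

7 1 3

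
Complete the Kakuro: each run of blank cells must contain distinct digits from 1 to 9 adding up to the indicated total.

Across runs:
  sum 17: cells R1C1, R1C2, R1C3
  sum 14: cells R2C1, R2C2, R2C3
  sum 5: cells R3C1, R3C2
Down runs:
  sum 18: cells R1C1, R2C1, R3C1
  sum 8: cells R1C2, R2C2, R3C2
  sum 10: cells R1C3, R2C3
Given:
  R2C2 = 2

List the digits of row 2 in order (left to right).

5 2 7

Given what's placed, R3C2 must be 1 to fit the 5 across and 8 down.
R1C2 = 8 − 3 = 5 completes the 8 down.
R3C1 = 5 − 1 = 4 completes the 5 across.
Nothing is forced directly, so branch on R1C1, whose candidates are 8 or 9. If R1C1 = 8: that forces R1C3 = 4, after which R2C1 would have to be in {3,4,5,7,8,9} for the 14 across but in {6} for the 18 down — contradiction. So R1C1 = 9.
R1C3 = 17 − 14 = 3 completes the 17 across.
R2C1 = 18 − 13 = 5 completes the 18 down.
R2C3 = 14 − 7 = 7 completes the 14 across.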